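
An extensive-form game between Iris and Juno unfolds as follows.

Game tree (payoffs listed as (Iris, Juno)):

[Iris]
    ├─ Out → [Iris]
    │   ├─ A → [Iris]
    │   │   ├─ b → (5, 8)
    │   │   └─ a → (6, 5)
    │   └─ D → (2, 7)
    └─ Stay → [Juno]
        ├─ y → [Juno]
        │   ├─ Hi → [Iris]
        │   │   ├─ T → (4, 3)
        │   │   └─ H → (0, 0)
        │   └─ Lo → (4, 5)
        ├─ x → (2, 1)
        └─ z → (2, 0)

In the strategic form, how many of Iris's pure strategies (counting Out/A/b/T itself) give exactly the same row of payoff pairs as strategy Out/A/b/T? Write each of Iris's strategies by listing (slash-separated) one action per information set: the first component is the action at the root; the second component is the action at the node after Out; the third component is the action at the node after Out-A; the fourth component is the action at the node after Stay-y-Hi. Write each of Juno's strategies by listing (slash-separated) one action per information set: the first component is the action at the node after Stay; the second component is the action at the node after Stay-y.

Row for Out/A/b/T (columns y/Hi, y/Lo, x/Hi, x/Lo, z/Hi, z/Lo): (5,8) (5,8) (5,8) (5,8) (5,8) (5,8).
Under Out/A/b/T, Iris's choice at the node after Stay-y-Hi can never be reached regardless of what Juno does, so varying those choices leaves every outcome unchanged.
Holding the reachable choices fixed and varying the unreachable one freely already gives 2 equivalent strategies.
No other strategy reproduces this row, so those 2 are the full class: Out/A/b/T, Out/A/b/H.

2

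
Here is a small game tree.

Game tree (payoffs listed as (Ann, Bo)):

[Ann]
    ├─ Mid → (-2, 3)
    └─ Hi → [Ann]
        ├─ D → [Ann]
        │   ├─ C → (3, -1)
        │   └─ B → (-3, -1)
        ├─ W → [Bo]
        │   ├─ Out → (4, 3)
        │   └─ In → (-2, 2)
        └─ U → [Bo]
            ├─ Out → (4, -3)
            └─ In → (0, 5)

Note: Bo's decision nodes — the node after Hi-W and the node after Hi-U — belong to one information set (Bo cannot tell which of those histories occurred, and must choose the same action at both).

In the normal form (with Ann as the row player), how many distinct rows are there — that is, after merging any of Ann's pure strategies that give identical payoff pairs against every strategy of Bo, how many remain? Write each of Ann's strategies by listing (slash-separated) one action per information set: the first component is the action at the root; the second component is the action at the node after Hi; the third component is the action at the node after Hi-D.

5

Ann has 12 pure strategies: Mid/D/C, Mid/D/B, Mid/W/C, Mid/W/B, Mid/U/C, Mid/U/B, Hi/D/C, Hi/D/B, Hi/W/C, Hi/W/B, Hi/U/C, Hi/U/B. Columns: Out, In.
{Mid/D/C, Mid/D/B, Mid/W/C, Mid/W/B, Mid/U/C, Mid/U/B} → row (-2,3) (-2,3)
{Hi/D/C} → row (3,-1) (3,-1)
{Hi/D/B} → row (-3,-1) (-3,-1)
{Hi/W/C, Hi/W/B} → row (4,3) (-2,2)
{Hi/U/C, Hi/U/B} → row (4,-3) (0,5)
That's 5 distinct rows out of 12 strategies.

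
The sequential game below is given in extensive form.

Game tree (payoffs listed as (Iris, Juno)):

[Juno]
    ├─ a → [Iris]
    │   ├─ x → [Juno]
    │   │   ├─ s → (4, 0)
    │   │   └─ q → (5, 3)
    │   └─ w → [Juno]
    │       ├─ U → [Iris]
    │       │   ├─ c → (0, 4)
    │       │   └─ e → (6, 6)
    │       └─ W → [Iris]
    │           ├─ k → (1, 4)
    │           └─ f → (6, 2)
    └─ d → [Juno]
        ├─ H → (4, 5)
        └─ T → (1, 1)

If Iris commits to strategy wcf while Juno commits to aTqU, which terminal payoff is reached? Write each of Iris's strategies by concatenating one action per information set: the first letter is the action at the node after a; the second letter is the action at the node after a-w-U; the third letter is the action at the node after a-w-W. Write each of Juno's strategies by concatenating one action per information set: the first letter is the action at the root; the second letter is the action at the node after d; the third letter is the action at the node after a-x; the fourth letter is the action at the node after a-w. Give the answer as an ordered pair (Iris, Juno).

(0, 4)

Trace the play path from the root:
  Juno plays a
  Iris plays w at [a]
  Juno plays U at [a-w]
  Iris plays c at [a-w-U]
→ terminal payoff (0, 4).
(Iris's choice at the node after a-w-W is never reached on this path, so it doesn't affect the outcome.)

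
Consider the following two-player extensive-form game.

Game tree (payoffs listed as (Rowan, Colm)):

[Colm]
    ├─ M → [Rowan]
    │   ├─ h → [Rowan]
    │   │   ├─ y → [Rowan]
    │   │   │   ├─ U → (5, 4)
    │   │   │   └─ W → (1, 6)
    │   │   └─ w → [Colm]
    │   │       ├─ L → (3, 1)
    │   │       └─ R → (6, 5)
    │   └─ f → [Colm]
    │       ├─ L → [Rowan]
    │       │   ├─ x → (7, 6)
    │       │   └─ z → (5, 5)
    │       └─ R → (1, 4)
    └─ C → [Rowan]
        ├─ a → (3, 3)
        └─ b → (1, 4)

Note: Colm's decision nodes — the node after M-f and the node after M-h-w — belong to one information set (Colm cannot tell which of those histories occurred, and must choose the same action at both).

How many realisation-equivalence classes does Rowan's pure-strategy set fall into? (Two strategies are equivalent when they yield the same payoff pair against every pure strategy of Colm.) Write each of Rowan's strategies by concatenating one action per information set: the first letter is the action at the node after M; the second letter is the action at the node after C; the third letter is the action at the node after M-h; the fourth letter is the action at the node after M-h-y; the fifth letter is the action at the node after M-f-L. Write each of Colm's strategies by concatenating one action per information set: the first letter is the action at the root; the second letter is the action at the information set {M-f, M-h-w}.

10

Rowan has 32 pure strategies: hayUx, hayUz, hayWx, hayWz, hawUx, hawUz, hawWx, hawWz, hbyUx, hbyUz, hbyWx, hbyWz, hbwUx, hbwUz, hbwWx, hbwWz, fayUx, fayUz, fayWx, fayWz, fawUx, fawUz, fawWx, fawWz, fbyUx, fbyUz, fbyWx, fbyWz, fbwUx, fbwUz, fbwWx, fbwWz. Columns: ML, MR, CL, CR.
{hayUx, hayUz} → row (5,4) (5,4) (3,3) (3,3)
{hayWx, hayWz} → row (1,6) (1,6) (3,3) (3,3)
{hawUx, hawUz, hawWx, hawWz} → row (3,1) (6,5) (3,3) (3,3)
{hbyUx, hbyUz} → row (5,4) (5,4) (1,4) (1,4)
{hbyWx, hbyWz} → row (1,6) (1,6) (1,4) (1,4)
{hbwUx, hbwUz, hbwWx, hbwWz} → row (3,1) (6,5) (1,4) (1,4)
{fayUx, fayWx, fawUx, fawWx} → row (7,6) (1,4) (3,3) (3,3)
{fayUz, fayWz, fawUz, fawWz} → row (5,5) (1,4) (3,3) (3,3)
{fbyUx, fbyWx, fbwUx, fbwWx} → row (7,6) (1,4) (1,4) (1,4)
{fbyUz, fbyWz, fbwUz, fbwWz} → row (5,5) (1,4) (1,4) (1,4)
That's 10 distinct rows out of 32 strategies.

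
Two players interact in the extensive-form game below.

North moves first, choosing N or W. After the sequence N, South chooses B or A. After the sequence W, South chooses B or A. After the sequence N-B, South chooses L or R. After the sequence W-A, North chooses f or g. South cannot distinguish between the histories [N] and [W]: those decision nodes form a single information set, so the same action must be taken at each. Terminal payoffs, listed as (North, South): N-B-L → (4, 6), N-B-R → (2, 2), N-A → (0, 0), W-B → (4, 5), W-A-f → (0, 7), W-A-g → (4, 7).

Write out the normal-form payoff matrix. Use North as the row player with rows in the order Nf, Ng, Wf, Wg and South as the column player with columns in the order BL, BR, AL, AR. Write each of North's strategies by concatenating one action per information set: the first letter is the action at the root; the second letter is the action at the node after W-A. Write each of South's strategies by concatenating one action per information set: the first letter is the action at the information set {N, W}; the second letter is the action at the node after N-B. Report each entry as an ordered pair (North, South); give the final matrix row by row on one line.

Nf: (4,6) (2,2) (0,0) (0,0) | Ng: (4,6) (2,2) (0,0) (0,0) | Wf: (4,5) (4,5) (0,7) (0,7) | Wg: (4,5) (4,5) (4,7) (4,7)

Row Nf: BL→(4,6), BR→(2,2), AL→(0,0), AR→(0,0)
Row Ng: BL→(4,6), BR→(2,2), AL→(0,0), AR→(0,0)
Row Wf: BL→(4,5), BR→(4,5), AL→(0,7), AR→(0,7)
Row Wg: BL→(4,5), BR→(4,5), AL→(4,7), AR→(4,7)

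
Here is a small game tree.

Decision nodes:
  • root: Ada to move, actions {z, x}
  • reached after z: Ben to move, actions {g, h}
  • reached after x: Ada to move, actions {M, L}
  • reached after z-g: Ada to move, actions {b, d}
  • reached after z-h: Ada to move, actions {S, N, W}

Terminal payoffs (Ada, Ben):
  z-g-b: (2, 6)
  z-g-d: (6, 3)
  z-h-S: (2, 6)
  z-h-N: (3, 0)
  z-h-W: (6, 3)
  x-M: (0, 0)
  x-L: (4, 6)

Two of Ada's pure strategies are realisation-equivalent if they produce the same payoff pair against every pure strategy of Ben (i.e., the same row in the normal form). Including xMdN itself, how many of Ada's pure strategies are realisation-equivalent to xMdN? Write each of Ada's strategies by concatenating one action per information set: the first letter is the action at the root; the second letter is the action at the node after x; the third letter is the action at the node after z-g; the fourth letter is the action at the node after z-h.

Row for xMdN (columns g, h): (0,0) (0,0).
Under xMdN, Ada's choice at the node after z-g and at the node after z-h can never be reached regardless of what Ben does, so varying those choices leaves every outcome unchanged.
Holding the reachable choices fixed and varying the unreachable ones freely already gives 2 × 3 = 6 equivalent strategies.
No other strategy reproduces this row, so those 6 are the full class: xMbS, xMbN, xMbW, xMdS, xMdN, xMdW.

6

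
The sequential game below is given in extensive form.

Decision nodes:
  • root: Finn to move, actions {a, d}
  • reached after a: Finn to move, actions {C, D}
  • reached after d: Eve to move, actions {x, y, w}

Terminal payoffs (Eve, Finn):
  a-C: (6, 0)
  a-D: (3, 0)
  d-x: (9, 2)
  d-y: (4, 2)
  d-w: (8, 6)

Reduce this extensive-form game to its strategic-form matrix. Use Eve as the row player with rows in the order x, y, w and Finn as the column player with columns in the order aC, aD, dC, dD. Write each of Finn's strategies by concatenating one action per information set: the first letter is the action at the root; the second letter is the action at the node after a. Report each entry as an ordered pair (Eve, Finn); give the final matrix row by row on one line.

Row x: aC→(6,0), aD→(3,0), dC→(9,2), dD→(9,2)
Row y: aC→(6,0), aD→(3,0), dC→(4,2), dD→(4,2)
Row w: aC→(6,0), aD→(3,0), dC→(8,6), dD→(8,6)

x: (6,0) (3,0) (9,2) (9,2) | y: (6,0) (3,0) (4,2) (4,2) | w: (6,0) (3,0) (8,6) (8,6)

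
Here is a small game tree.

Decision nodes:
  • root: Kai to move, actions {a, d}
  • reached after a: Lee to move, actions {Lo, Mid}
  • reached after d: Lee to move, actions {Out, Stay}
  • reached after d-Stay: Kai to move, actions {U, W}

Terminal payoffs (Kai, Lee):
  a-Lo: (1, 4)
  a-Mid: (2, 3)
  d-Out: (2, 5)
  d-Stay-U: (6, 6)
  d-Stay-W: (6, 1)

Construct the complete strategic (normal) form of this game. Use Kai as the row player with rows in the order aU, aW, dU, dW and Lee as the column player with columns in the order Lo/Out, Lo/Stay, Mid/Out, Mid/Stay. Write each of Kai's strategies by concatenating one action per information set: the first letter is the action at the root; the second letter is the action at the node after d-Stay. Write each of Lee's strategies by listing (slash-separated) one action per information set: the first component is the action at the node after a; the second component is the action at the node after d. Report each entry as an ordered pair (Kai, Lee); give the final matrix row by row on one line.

aU: (1,4) (1,4) (2,3) (2,3) | aW: (1,4) (1,4) (2,3) (2,3) | dU: (2,5) (6,6) (2,5) (6,6) | dW: (2,5) (6,1) (2,5) (6,1)

Row aU: Lo/Out→(1,4), Lo/Stay→(1,4), Mid/Out→(2,3), Mid/Stay→(2,3)
Row aW: Lo/Out→(1,4), Lo/Stay→(1,4), Mid/Out→(2,3), Mid/Stay→(2,3)
Row dU: Lo/Out→(2,5), Lo/Stay→(6,6), Mid/Out→(2,5), Mid/Stay→(6,6)
Row dW: Lo/Out→(2,5), Lo/Stay→(6,1), Mid/Out→(2,5), Mid/Stay→(6,1)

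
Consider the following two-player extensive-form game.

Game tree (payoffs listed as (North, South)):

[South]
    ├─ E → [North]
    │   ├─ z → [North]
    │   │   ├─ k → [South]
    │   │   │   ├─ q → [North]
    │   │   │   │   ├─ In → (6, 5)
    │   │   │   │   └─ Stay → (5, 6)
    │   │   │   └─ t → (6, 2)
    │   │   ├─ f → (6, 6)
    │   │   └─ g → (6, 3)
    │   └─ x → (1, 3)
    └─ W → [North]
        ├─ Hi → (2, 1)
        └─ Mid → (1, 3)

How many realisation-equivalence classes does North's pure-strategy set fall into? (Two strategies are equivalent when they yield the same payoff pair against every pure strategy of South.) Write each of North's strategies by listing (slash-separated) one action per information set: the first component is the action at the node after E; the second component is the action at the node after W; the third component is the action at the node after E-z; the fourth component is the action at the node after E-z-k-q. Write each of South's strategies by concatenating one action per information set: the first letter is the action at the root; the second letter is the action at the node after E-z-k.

10

North has 24 pure strategies: z/Hi/k/In, z/Hi/k/Stay, z/Hi/f/In, z/Hi/f/Stay, z/Hi/g/In, z/Hi/g/Stay, z/Mid/k/In, z/Mid/k/Stay, z/Mid/f/In, z/Mid/f/Stay, z/Mid/g/In, z/Mid/g/Stay, x/Hi/k/In, x/Hi/k/Stay, x/Hi/f/In, x/Hi/f/Stay, x/Hi/g/In, x/Hi/g/Stay, x/Mid/k/In, x/Mid/k/Stay, x/Mid/f/In, x/Mid/f/Stay, x/Mid/g/In, x/Mid/g/Stay. Columns: Eq, Et, Wq, Wt.
{z/Hi/k/In} → row (6,5) (6,2) (2,1) (2,1)
{z/Hi/k/Stay} → row (5,6) (6,2) (2,1) (2,1)
{z/Hi/f/In, z/Hi/f/Stay} → row (6,6) (6,6) (2,1) (2,1)
{z/Hi/g/In, z/Hi/g/Stay} → row (6,3) (6,3) (2,1) (2,1)
{z/Mid/k/In} → row (6,5) (6,2) (1,3) (1,3)
{z/Mid/k/Stay} → row (5,6) (6,2) (1,3) (1,3)
{z/Mid/f/In, z/Mid/f/Stay} → row (6,6) (6,6) (1,3) (1,3)
{z/Mid/g/In, z/Mid/g/Stay} → row (6,3) (6,3) (1,3) (1,3)
{x/Hi/k/In, x/Hi/k/Stay, x/Hi/f/In, x/Hi/f/Stay, x/Hi/g/In, x/Hi/g/Stay} → row (1,3) (1,3) (2,1) (2,1)
{x/Mid/k/In, x/Mid/k/Stay, x/Mid/f/In, x/Mid/f/Stay, x/Mid/g/In, x/Mid/g/Stay} → row (1,3) (1,3) (1,3) (1,3)
That's 10 distinct rows out of 24 strategies.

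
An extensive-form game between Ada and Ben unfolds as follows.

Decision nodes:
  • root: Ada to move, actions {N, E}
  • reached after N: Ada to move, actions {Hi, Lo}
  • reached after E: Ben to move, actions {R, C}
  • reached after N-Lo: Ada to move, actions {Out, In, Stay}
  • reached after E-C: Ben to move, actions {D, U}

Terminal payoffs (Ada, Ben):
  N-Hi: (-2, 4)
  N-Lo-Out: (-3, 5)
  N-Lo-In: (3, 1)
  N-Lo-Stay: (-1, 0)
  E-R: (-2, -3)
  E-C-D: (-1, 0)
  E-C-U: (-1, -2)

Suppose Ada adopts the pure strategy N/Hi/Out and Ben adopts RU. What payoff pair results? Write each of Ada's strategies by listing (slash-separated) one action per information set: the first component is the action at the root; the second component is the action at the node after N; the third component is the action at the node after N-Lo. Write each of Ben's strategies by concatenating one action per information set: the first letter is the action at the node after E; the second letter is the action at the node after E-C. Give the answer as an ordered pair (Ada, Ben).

(-2, 4)

Trace the play path from the root:
  Ada plays N
  Ada plays Hi at [N]
→ terminal payoff (-2, 4).
(Ada's choice at the node after N-Lo is never reached on this path, so it doesn't affect the outcome.)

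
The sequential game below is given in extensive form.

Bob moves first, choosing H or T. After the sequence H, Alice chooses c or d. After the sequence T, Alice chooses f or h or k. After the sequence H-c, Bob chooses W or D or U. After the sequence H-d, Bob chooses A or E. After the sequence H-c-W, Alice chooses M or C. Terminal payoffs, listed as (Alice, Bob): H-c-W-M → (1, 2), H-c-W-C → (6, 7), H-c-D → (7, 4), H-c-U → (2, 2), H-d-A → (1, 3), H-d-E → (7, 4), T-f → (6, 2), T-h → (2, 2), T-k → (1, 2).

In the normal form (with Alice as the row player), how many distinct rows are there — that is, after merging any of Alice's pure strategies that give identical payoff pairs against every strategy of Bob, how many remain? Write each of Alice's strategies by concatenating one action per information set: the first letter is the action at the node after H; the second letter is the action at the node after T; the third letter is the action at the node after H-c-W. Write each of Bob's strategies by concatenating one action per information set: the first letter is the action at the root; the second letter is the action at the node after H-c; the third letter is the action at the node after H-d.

9

Alice has 12 pure strategies: cfM, cfC, chM, chC, ckM, ckC, dfM, dfC, dhM, dhC, dkM, dkC. Columns: HWA, HWE, HDA, HDE, HUA, HUE, TWA, TWE, TDA, TDE, TUA, TUE.
{cfM} → row (1,2) (1,2) (7,4) (7,4) (2,2) (2,2) (6,2) (6,2) (6,2) (6,2) (6,2) (6,2)
{cfC} → row (6,7) (6,7) (7,4) (7,4) (2,2) (2,2) (6,2) (6,2) (6,2) (6,2) (6,2) (6,2)
{chM} → row (1,2) (1,2) (7,4) (7,4) (2,2) (2,2) (2,2) (2,2) (2,2) (2,2) (2,2) (2,2)
{chC} → row (6,7) (6,7) (7,4) (7,4) (2,2) (2,2) (2,2) (2,2) (2,2) (2,2) (2,2) (2,2)
{ckM} → row (1,2) (1,2) (7,4) (7,4) (2,2) (2,2) (1,2) (1,2) (1,2) (1,2) (1,2) (1,2)
{ckC} → row (6,7) (6,7) (7,4) (7,4) (2,2) (2,2) (1,2) (1,2) (1,2) (1,2) (1,2) (1,2)
{dfM, dfC} → row (1,3) (7,4) (1,3) (7,4) (1,3) (7,4) (6,2) (6,2) (6,2) (6,2) (6,2) (6,2)
{dhM, dhC} → row (1,3) (7,4) (1,3) (7,4) (1,3) (7,4) (2,2) (2,2) (2,2) (2,2) (2,2) (2,2)
{dkM, dkC} → row (1,3) (7,4) (1,3) (7,4) (1,3) (7,4) (1,2) (1,2) (1,2) (1,2) (1,2) (1,2)
That's 9 distinct rows out of 12 strategies.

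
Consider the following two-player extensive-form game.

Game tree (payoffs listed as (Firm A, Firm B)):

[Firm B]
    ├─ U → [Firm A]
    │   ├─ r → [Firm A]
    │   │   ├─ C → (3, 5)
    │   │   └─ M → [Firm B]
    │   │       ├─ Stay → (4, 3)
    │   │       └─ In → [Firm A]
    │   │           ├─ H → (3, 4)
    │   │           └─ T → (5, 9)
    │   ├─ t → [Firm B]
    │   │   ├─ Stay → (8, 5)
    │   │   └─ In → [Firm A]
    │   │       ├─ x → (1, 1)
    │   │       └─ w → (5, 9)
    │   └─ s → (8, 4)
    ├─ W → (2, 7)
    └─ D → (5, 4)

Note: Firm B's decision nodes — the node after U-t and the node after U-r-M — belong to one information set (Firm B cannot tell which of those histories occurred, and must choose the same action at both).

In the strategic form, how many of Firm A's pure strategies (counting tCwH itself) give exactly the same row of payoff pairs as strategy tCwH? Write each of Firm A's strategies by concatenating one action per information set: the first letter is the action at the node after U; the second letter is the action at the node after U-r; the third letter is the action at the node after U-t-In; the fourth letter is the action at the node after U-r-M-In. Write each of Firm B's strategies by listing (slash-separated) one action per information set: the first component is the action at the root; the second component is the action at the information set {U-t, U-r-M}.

Row for tCwH (columns U/Stay, U/In, W/Stay, W/In, D/Stay, D/In): (8,5) (5,9) (2,7) (2,7) (5,4) (5,4).
Under tCwH, Firm A's choice at the node after U-r and at the node after U-r-M-In can never be reached regardless of what Firm B does, so varying those choices leaves every outcome unchanged.
Holding the reachable choices fixed and varying the unreachable ones freely already gives 2 × 2 = 4 equivalent strategies.
No other strategy reproduces this row, so those 4 are the full class: tCwH, tCwT, tMwH, tMwT.

4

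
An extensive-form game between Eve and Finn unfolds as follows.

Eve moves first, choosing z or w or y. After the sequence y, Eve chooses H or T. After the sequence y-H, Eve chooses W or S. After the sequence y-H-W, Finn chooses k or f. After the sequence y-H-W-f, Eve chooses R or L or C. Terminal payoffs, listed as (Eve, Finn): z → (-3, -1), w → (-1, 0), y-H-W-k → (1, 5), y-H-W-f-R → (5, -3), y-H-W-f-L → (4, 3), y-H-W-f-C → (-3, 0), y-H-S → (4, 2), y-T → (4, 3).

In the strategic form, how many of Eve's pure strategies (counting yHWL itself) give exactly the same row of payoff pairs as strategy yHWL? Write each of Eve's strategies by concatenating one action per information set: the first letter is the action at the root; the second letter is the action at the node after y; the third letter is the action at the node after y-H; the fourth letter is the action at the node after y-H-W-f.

Row for yHWL (columns k, f): (1,5) (4,3).
Every one of Eve's information sets is on the play path for some reply by Finn when Eve follows yHWL.
Changing the action at any of them therefore changes at least one column, so only yHWL itself gives this row.

1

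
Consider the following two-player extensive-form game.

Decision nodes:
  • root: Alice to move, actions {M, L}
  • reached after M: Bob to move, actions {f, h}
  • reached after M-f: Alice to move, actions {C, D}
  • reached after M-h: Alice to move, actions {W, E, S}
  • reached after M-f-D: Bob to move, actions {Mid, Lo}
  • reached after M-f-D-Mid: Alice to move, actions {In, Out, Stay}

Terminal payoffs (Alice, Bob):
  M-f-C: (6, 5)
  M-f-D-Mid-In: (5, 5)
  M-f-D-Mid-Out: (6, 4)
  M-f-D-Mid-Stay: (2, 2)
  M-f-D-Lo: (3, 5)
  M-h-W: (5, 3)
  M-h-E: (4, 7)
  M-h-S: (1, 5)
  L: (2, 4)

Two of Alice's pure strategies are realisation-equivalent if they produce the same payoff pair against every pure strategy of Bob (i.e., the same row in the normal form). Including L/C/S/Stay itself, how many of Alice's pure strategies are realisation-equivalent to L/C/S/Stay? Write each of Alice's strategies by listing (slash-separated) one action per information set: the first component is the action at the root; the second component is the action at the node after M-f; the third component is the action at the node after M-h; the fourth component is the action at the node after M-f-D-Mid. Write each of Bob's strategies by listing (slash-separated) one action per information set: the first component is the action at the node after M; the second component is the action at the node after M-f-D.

18

Row for L/C/S/Stay (columns f/Mid, f/Lo, h/Mid, h/Lo): (2,4) (2,4) (2,4) (2,4).
Under L/C/S/Stay, Alice's choice at the node after M-f and at the node after M-h and at the node after M-f-D-Mid can never be reached regardless of what Bob does, so varying those choices leaves every outcome unchanged.
Holding the reachable choices fixed and varying the unreachable ones freely already gives 2 × 3 × 3 = 18 equivalent strategies.
No other strategy reproduces this row, so those 18 are the full class: L/C/W/In, L/C/W/Out, L/C/W/Stay, L/C/E/In, L/C/E/Out, L/C/E/Stay, L/C/S/In, L/C/S/Out, L/C/S/Stay, L/D/W/In, L/D/W/Out, L/D/W/Stay, L/D/E/In, L/D/E/Out, L/D/E/Stay, L/D/S/In, L/D/S/Out, L/D/S/Stay.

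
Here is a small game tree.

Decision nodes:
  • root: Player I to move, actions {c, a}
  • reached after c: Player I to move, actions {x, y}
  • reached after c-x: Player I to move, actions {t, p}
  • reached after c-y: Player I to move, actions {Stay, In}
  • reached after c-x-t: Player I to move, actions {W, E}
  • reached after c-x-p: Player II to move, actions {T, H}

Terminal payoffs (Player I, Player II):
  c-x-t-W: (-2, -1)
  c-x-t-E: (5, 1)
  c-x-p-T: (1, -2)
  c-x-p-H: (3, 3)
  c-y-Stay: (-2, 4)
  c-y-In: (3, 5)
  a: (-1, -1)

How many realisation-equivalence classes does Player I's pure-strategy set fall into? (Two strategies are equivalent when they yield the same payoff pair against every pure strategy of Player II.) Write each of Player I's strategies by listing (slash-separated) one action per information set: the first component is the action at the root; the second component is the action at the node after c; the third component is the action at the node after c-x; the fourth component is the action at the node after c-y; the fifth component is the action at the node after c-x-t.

6

Player I has 32 pure strategies: c/x/t/Stay/W, c/x/t/Stay/E, c/x/t/In/W, c/x/t/In/E, c/x/p/Stay/W, c/x/p/Stay/E, c/x/p/In/W, c/x/p/In/E, c/y/t/Stay/W, c/y/t/Stay/E, c/y/t/In/W, c/y/t/In/E, c/y/p/Stay/W, c/y/p/Stay/E, c/y/p/In/W, c/y/p/In/E, a/x/t/Stay/W, a/x/t/Stay/E, a/x/t/In/W, a/x/t/In/E, a/x/p/Stay/W, a/x/p/Stay/E, a/x/p/In/W, a/x/p/In/E, a/y/t/Stay/W, a/y/t/Stay/E, a/y/t/In/W, a/y/t/In/E, a/y/p/Stay/W, a/y/p/Stay/E, a/y/p/In/W, a/y/p/In/E. Columns: T, H.
{c/x/t/Stay/W, c/x/t/In/W} → row (-2,-1) (-2,-1)
{c/x/t/Stay/E, c/x/t/In/E} → row (5,1) (5,1)
{c/x/p/Stay/W, c/x/p/Stay/E, c/x/p/In/W, c/x/p/In/E} → row (1,-2) (3,3)
{c/y/t/Stay/W, c/y/t/Stay/E, c/y/p/Stay/W, c/y/p/Stay/E} → row (-2,4) (-2,4)
{c/y/t/In/W, c/y/t/In/E, c/y/p/In/W, c/y/p/In/E} → row (3,5) (3,5)
{a/x/t/Stay/W, a/x/t/Stay/E, a/x/t/In/W, a/x/t/In/E, a/x/p/Stay/W, a/x/p/Stay/E, a/x/p/In/W, a/x/p/In/E, a/y/t/Stay/W, a/y/t/Stay/E, a/y/t/In/W, a/y/t/In/E, a/y/p/Stay/W, a/y/p/Stay/E, a/y/p/In/W, a/y/p/In/E} → row (-1,-1) (-1,-1)
That's 6 distinct rows out of 32 strategies.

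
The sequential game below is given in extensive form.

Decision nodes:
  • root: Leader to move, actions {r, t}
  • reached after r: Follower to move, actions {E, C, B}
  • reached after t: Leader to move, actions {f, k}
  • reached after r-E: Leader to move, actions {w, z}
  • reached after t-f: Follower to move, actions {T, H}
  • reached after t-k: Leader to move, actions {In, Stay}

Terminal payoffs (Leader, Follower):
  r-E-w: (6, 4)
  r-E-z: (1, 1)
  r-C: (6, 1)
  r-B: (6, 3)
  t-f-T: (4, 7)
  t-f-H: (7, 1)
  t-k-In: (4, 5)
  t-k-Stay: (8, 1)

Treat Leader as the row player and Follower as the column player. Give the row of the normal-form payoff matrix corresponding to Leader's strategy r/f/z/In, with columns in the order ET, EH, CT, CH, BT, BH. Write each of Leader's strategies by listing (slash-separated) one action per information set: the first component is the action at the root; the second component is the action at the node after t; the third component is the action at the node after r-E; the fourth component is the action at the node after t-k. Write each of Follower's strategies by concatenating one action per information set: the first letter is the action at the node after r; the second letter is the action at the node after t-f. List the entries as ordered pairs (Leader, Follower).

(1,1) (1,1) (6,1) (6,1) (6,3) (6,3)

vs ET: Leader plays r → Follower plays E at [r] → Leader plays z at [r-E] → (1, 1)
vs EH: Leader plays r → Follower plays E at [r] → Leader plays z at [r-E] → (1, 1)
vs CT: Leader plays r → Follower plays C at [r] → (6, 1)
vs CH: Leader plays r → Follower plays C at [r] → (6, 1)
vs BT: Leader plays r → Follower plays B at [r] → (6, 3)
vs BH: Leader plays r → Follower plays B at [r] → (6, 3)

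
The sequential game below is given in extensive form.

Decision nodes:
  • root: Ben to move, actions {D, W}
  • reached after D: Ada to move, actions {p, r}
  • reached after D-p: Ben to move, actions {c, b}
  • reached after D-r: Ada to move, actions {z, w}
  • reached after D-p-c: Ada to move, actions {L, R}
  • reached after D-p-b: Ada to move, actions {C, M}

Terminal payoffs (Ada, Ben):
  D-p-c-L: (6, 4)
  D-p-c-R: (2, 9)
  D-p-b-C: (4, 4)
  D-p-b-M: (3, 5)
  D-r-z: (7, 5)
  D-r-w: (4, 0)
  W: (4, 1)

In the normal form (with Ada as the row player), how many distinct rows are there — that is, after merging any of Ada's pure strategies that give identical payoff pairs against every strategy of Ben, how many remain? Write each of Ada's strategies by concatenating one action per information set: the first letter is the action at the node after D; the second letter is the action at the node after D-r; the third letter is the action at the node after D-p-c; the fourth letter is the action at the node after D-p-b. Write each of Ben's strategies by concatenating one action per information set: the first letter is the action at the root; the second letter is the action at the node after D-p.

6

Ada has 16 pure strategies: pzLC, pzLM, pzRC, pzRM, pwLC, pwLM, pwRC, pwRM, rzLC, rzLM, rzRC, rzRM, rwLC, rwLM, rwRC, rwRM. Columns: Dc, Db, Wc, Wb.
{pzLC, pwLC} → row (6,4) (4,4) (4,1) (4,1)
{pzLM, pwLM} → row (6,4) (3,5) (4,1) (4,1)
{pzRC, pwRC} → row (2,9) (4,4) (4,1) (4,1)
{pzRM, pwRM} → row (2,9) (3,5) (4,1) (4,1)
{rzLC, rzLM, rzRC, rzRM} → row (7,5) (7,5) (4,1) (4,1)
{rwLC, rwLM, rwRC, rwRM} → row (4,0) (4,0) (4,1) (4,1)
That's 6 distinct rows out of 16 strategies.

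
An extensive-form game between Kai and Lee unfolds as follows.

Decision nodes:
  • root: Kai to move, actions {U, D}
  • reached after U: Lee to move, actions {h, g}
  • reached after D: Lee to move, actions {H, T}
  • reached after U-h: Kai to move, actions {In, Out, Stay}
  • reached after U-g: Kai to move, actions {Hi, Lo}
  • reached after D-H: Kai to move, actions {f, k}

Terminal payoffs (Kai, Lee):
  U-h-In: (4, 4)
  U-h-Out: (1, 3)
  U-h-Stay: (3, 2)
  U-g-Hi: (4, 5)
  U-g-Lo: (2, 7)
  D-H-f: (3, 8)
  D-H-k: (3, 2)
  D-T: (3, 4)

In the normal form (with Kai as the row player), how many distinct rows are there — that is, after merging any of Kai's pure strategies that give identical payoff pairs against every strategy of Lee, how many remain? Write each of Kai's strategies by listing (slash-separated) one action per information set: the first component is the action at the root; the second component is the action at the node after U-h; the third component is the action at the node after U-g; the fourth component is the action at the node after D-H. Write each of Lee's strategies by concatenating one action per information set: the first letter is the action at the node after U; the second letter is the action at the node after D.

8

Kai has 24 pure strategies: U/In/Hi/f, U/In/Hi/k, U/In/Lo/f, U/In/Lo/k, U/Out/Hi/f, U/Out/Hi/k, U/Out/Lo/f, U/Out/Lo/k, U/Stay/Hi/f, U/Stay/Hi/k, U/Stay/Lo/f, U/Stay/Lo/k, D/In/Hi/f, D/In/Hi/k, D/In/Lo/f, D/In/Lo/k, D/Out/Hi/f, D/Out/Hi/k, D/Out/Lo/f, D/Out/Lo/k, D/Stay/Hi/f, D/Stay/Hi/k, D/Stay/Lo/f, D/Stay/Lo/k. Columns: hH, hT, gH, gT.
{U/In/Hi/f, U/In/Hi/k} → row (4,4) (4,4) (4,5) (4,5)
{U/In/Lo/f, U/In/Lo/k} → row (4,4) (4,4) (2,7) (2,7)
{U/Out/Hi/f, U/Out/Hi/k} → row (1,3) (1,3) (4,5) (4,5)
{U/Out/Lo/f, U/Out/Lo/k} → row (1,3) (1,3) (2,7) (2,7)
{U/Stay/Hi/f, U/Stay/Hi/k} → row (3,2) (3,2) (4,5) (4,5)
{U/Stay/Lo/f, U/Stay/Lo/k} → row (3,2) (3,2) (2,7) (2,7)
{D/In/Hi/f, D/In/Lo/f, D/Out/Hi/f, D/Out/Lo/f, D/Stay/Hi/f, D/Stay/Lo/f} → row (3,8) (3,4) (3,8) (3,4)
{D/In/Hi/k, D/In/Lo/k, D/Out/Hi/k, D/Out/Lo/k, D/Stay/Hi/k, D/Stay/Lo/k} → row (3,2) (3,4) (3,2) (3,4)
That's 8 distinct rows out of 24 strategies.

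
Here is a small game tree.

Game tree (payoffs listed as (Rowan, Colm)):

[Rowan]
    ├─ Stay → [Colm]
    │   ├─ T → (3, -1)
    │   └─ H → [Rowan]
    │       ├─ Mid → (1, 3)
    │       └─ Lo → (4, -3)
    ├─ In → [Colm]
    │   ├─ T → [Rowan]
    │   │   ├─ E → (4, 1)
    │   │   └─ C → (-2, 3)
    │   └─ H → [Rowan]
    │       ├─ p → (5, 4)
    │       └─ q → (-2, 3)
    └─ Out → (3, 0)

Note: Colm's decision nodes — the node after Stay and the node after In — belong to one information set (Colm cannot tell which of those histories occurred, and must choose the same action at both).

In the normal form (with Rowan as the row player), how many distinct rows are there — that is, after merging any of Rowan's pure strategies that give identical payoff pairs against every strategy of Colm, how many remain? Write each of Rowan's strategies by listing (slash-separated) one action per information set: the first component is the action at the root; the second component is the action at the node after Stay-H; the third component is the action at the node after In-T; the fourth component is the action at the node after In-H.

Rowan has 24 pure strategies: Stay/Mid/E/p, Stay/Mid/E/q, Stay/Mid/C/p, Stay/Mid/C/q, Stay/Lo/E/p, Stay/Lo/E/q, Stay/Lo/C/p, Stay/Lo/C/q, In/Mid/E/p, In/Mid/E/q, In/Mid/C/p, In/Mid/C/q, In/Lo/E/p, In/Lo/E/q, In/Lo/C/p, In/Lo/C/q, Out/Mid/E/p, Out/Mid/E/q, Out/Mid/C/p, Out/Mid/C/q, Out/Lo/E/p, Out/Lo/E/q, Out/Lo/C/p, Out/Lo/C/q. Columns: T, H.
{Stay/Mid/E/p, Stay/Mid/E/q, Stay/Mid/C/p, Stay/Mid/C/q} → row (3,-1) (1,3)
{Stay/Lo/E/p, Stay/Lo/E/q, Stay/Lo/C/p, Stay/Lo/C/q} → row (3,-1) (4,-3)
{In/Mid/E/p, In/Lo/E/p} → row (4,1) (5,4)
{In/Mid/E/q, In/Lo/E/q} → row (4,1) (-2,3)
{In/Mid/C/p, In/Lo/C/p} → row (-2,3) (5,4)
{In/Mid/C/q, In/Lo/C/q} → row (-2,3) (-2,3)
{Out/Mid/E/p, Out/Mid/E/q, Out/Mid/C/p, Out/Mid/C/q, Out/Lo/E/p, Out/Lo/E/q, Out/Lo/C/p, Out/Lo/C/q} → row (3,0) (3,0)
That's 7 distinct rows out of 24 strategies.

7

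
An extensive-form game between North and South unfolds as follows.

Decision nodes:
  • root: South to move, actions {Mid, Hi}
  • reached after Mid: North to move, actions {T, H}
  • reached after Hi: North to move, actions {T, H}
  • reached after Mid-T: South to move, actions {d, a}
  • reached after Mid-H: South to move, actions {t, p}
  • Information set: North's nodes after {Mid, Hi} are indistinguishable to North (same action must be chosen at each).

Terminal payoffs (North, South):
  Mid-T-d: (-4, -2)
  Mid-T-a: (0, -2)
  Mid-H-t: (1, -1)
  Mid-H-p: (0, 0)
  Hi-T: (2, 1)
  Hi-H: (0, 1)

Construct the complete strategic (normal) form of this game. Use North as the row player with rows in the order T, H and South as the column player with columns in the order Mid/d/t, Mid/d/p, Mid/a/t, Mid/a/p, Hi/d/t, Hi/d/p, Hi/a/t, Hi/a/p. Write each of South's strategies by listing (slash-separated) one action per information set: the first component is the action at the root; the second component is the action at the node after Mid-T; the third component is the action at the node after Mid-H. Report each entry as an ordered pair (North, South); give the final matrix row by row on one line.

T: (-4,-2) (-4,-2) (0,-2) (0,-2) (2,1) (2,1) (2,1) (2,1) | H: (1,-1) (0,0) (1,-1) (0,0) (0,1) (0,1) (0,1) (0,1)

Row T: Mid/d/t→(-4,-2), Mid/d/p→(-4,-2), Mid/a/t→(0,-2), Mid/a/p→(0,-2), Hi/d/t→(2,1), Hi/d/p→(2,1), Hi/a/t→(2,1), Hi/a/p→(2,1)
Row H: Mid/d/t→(1,-1), Mid/d/p→(0,0), Mid/a/t→(1,-1), Mid/a/p→(0,0), Hi/d/t→(0,1), Hi/d/p→(0,1), Hi/a/t→(0,1), Hi/a/p→(0,1)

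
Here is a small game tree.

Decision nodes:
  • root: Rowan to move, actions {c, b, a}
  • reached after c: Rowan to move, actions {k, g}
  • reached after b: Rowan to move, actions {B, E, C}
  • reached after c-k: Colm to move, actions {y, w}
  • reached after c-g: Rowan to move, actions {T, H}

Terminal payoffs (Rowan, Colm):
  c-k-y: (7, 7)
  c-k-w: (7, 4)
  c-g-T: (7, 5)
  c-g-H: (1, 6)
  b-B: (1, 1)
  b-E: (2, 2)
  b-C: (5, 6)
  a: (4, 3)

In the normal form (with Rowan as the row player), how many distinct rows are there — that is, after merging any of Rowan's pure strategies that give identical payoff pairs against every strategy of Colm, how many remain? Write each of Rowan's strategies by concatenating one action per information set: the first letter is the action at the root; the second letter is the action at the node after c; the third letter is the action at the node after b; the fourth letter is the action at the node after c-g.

7

Rowan has 36 pure strategies: ckBT, ckBH, ckET, ckEH, ckCT, ckCH, cgBT, cgBH, cgET, cgEH, cgCT, cgCH, bkBT, bkBH, bkET, bkEH, bkCT, bkCH, bgBT, bgBH, bgET, bgEH, bgCT, bgCH, akBT, akBH, akET, akEH, akCT, akCH, agBT, agBH, agET, agEH, agCT, agCH. Columns: y, w.
{ckBT, ckBH, ckET, ckEH, ckCT, ckCH} → row (7,7) (7,4)
{cgBT, cgET, cgCT} → row (7,5) (7,5)
{cgBH, cgEH, cgCH} → row (1,6) (1,6)
{bkBT, bkBH, bgBT, bgBH} → row (1,1) (1,1)
{bkET, bkEH, bgET, bgEH} → row (2,2) (2,2)
{bkCT, bkCH, bgCT, bgCH} → row (5,6) (5,6)
{akBT, akBH, akET, akEH, akCT, akCH, agBT, agBH, agET, agEH, agCT, agCH} → row (4,3) (4,3)
That's 7 distinct rows out of 36 strategies.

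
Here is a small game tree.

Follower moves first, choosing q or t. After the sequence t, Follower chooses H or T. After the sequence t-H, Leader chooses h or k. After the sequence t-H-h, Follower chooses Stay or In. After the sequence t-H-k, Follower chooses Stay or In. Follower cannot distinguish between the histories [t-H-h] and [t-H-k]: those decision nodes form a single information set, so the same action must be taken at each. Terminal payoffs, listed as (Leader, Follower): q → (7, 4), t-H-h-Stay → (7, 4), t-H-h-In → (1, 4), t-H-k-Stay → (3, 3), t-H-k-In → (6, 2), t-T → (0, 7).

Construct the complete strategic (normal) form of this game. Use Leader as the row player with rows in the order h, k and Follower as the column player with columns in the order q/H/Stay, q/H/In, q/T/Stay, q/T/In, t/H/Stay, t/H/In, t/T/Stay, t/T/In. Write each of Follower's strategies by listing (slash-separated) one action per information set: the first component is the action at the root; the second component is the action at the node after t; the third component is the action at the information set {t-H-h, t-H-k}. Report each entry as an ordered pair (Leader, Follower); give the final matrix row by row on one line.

h: (7,4) (7,4) (7,4) (7,4) (7,4) (1,4) (0,7) (0,7) | k: (7,4) (7,4) (7,4) (7,4) (3,3) (6,2) (0,7) (0,7)

      q/H/Stay   q/H/In  q/T/Stay   q/T/In  t/H/Stay   t/H/In  t/T/Stay   t/T/In
   h    (7,4)    (7,4)    (7,4)    (7,4)    (7,4)    (1,4)    (0,7)    (0,7)
   k    (7,4)    (7,4)    (7,4)    (7,4)    (3,3)    (6,2)    (0,7)    (0,7)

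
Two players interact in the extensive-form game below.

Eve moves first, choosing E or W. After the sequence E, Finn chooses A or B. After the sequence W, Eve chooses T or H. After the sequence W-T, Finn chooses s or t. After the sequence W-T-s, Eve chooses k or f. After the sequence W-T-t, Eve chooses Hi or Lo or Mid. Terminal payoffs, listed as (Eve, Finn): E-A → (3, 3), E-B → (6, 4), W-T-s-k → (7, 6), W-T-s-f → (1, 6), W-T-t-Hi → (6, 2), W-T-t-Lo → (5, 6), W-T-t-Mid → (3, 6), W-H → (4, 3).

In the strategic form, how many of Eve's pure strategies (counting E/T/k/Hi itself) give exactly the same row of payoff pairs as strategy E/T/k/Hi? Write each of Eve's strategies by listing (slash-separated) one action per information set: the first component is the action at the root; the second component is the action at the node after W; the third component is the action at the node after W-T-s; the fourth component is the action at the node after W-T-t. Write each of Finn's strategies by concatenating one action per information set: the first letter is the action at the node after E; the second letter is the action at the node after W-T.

Row for E/T/k/Hi (columns As, At, Bs, Bt): (3,3) (3,3) (6,4) (6,4).
Under E/T/k/Hi, Eve's choice at the node after W and at the node after W-T-s and at the node after W-T-t can never be reached regardless of what Finn does, so varying those choices leaves every outcome unchanged.
Holding the reachable choices fixed and varying the unreachable ones freely already gives 2 × 2 × 3 = 12 equivalent strategies.
No other strategy reproduces this row, so those 12 are the full class: E/T/k/Hi, E/T/k/Lo, E/T/k/Mid, E/T/f/Hi, E/T/f/Lo, E/T/f/Mid, E/H/k/Hi, E/H/k/Lo, E/H/k/Mid, E/H/f/Hi, E/H/f/Lo, E/H/f/Mid.

12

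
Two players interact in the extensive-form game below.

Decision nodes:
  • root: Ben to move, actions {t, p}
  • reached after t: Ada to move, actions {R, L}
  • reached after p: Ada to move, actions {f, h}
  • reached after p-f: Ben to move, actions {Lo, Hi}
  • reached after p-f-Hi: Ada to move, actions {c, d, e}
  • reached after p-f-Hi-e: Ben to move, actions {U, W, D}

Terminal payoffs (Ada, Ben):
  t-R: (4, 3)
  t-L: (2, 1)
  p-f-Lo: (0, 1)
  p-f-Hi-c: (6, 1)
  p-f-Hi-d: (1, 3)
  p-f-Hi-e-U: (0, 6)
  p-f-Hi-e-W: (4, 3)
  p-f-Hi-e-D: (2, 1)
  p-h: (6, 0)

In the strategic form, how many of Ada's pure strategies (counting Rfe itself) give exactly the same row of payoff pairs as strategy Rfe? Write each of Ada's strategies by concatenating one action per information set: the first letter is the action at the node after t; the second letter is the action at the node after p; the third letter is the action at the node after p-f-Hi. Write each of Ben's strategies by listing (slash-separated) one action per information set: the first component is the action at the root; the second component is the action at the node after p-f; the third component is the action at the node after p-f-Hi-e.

Row for Rfe (columns t/Lo/U, t/Lo/W, t/Lo/D, t/Hi/U, t/Hi/W, t/Hi/D, p/Lo/U, p/Lo/W, p/Lo/D, p/Hi/U, p/Hi/W, p/Hi/D): (4,3) (4,3) (4,3) (4,3) (4,3) (4,3) (0,1) (0,1) (0,1) (0,6) (4,3) (2,1).
Every one of Ada's information sets is on the play path for some reply by Ben when Ada follows Rfe.
Changing the action at any of them therefore changes at least one column, so only Rfe itself gives this row.

1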